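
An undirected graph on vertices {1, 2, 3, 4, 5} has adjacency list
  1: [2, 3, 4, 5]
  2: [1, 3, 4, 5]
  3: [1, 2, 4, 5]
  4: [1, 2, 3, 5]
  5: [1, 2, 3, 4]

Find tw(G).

4

A width-4 tree decomposition is:
Bags: B1 = {1, 2, 3, 4, 5}
Tree: (single bag)
With just one bag of size 5, the width is 5 − 1 = 4, so tw(G) ≤ 4. Conversely, {1, 2, 3, 4, 5} is a clique of size 5, and the vertices of any clique must share a bag in every tree decomposition; so some bag has ≥ 5 vertices and tw(G) ≥ 4. Combining the bounds, tw(G) = 4.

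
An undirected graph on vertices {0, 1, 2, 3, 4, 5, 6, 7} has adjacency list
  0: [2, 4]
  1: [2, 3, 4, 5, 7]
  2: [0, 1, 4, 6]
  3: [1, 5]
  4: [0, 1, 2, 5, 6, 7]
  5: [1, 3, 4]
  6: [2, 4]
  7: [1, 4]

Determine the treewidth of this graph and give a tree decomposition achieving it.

The largest bag has 3 vertices, giving width 2; this decomposition certifies tw(G) ≤ 2. Conversely, {1, 3, 5} is a clique of size 3, and the vertices of any clique must share a bag in every tree decomposition; so some bag has ≥ 3 vertices and tw(G) ≥ 2. Combining the bounds, tw(G) = 2.

Treewidth 2.
One optimal decomposition is:
Bags: B1 = {1, 2, 4}  B2 = {0, 2, 4}  B3 = {1, 4, 5}  B4 = {1, 4, 7}  B5 = {2, 4, 6}  B6 = {1, 3, 5}
Tree: B1–B2, B1–B3, B1–B4, B2–B5, B3–B6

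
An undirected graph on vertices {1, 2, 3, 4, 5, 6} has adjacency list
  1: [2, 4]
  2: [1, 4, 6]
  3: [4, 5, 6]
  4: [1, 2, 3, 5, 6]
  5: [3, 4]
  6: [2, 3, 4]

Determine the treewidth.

2

A width-2 tree decomposition is:
Bags: B1 = {2, 4, 6}  B2 = {1, 2, 4}  B3 = {3, 4, 6}  B4 = {3, 4, 5}
Tree: B1–B2, B1–B3, B3–B4
Each bag holds 3 vertices, so the decomposition has width 2, which upper-bounds the treewidth. For the lower bound, the 3 vertices {1, 2, 4} are pairwise adjacent, and any tree decomposition puts a clique entirely inside one bag — forcing width ≥ 2. Combining the bounds, tw(G) = 2.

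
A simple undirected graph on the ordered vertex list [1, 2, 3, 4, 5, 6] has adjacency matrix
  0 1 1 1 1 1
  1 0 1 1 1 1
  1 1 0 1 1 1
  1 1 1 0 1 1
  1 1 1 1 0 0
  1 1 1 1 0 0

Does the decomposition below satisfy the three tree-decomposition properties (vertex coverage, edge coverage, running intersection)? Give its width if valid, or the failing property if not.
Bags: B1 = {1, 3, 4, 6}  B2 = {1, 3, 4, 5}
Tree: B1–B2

No — vertex 2 appears in no bag.

A tree decomposition must satisfy three properties: every vertex lies in some bag; for every edge, both endpoints lie together in some bag; and for every vertex, the bags containing it form a connected subtree. Here vertex 2 appears in no bag, so the decomposition is invalid.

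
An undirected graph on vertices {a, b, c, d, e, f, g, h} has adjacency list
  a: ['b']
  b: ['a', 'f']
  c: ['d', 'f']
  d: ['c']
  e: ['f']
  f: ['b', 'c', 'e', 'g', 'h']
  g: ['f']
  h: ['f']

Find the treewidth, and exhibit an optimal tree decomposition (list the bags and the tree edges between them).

The largest bag has 2 vertices, giving width 1; this decomposition certifies tw(G) ≤ 1. G has an edge, so its treewidth is at least 1. Hence tw(G) = 1 exactly.

Treewidth 1.
Bags: B1 = {e, f}  B2 = {b, f}  B3 = {c, f}  B4 = {f, h}  B5 = {a, b}  B6 = {f, g}  B7 = {c, d}
Tree: B1–B2, B2–B3, B1–B4, B2–B5, B3–B6, B3–B7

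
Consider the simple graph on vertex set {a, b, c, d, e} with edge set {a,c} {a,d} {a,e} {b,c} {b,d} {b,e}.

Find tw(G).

2

A width-2 tree decomposition is:
Bags: B1 = {a, b, e}  B2 = {a, b, c}  B3 = {a, b, d}
Tree: B1–B2, B2–B3
Each bag holds 3 vertices, so the decomposition has width 2, which upper-bounds the treewidth. Since e–a–c–b–e is a cycle in G, G is not acyclic. Forests are exactly the graphs of treewidth ≤ 1, so tw(G) ≥ 2. The upper and lower bounds meet at 2, so that is the treewidth.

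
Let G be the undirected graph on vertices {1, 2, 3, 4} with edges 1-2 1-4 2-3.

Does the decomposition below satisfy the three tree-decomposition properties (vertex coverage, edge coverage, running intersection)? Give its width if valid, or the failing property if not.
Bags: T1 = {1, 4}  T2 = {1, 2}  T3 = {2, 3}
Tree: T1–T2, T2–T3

Checking the three conditions: (i) the bags cover all of {1, 2, 3, 4}; (ii) for each edge, some bag contains both endpoints; (iii) the bags containing any fixed vertex form a subtree. All hold, so the decomposition is valid with width 2 − 1 = 1.

Yes; width 1.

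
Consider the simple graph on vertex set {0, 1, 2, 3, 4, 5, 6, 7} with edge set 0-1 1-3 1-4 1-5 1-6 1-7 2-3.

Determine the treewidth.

A width-1 tree decomposition is:
Bags: B1 = {0, 1}  B2 = {1, 3}  B3 = {2, 3}  B4 = {1, 4}  B5 = {1, 5}  B6 = {1, 6}  B7 = {1, 7}
Tree: B1–B2, B2–B3, B2–B4, B1–B5, B4–B6, B6–B7
The largest bag has 2 vertices, giving width 1; this decomposition certifies tw(G) ≤ 1. Since G has at least one edge (e.g. 1–0), it is not an edgeless graph, so tw(G) ≥ 1. Hence tw(G) = 1 exactly.

1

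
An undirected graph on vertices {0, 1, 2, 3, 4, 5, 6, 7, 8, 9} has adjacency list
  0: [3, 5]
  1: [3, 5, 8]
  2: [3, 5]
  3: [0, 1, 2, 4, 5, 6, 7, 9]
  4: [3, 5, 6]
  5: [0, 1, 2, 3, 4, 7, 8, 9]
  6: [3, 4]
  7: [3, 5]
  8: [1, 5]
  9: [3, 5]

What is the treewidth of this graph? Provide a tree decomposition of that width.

Treewidth 2.
Bags: B1 = {3, 5, 9}  B2 = {2, 3, 5}  B3 = {3, 4, 5}  B4 = {1, 3, 5}  B5 = {0, 3, 5}  B6 = {1, 5, 8}  B7 = {3, 5, 7}  B8 = {3, 4, 6}
Tree: B1–B2, B2–B3, B2–B4, B1–B5, B4–B6, B2–B7, B3–B8

Every bag has size at most 3, so the width is 3 − 1 = 2 and tw(G) ≤ 2. Conversely, {1, 5, 8} is a clique of size 3, and the vertices of any clique must share a bag in every tree decomposition; so some bag has ≥ 3 vertices and tw(G) ≥ 2. The upper and lower bounds meet at 2, so that is the treewidth.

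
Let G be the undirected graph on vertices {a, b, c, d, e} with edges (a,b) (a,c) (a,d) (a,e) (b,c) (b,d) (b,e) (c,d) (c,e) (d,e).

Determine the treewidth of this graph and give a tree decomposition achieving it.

Treewidth 4.
One such decomposition:
Bags: B1 = {a, b, c, d, e}
Tree: (single bag)

A single bag containing all 5 vertices is trivially a valid decomposition of width 4. Conversely, {a, b, c, d, e} is a clique of size 5, and the vertices of any clique must share a bag in every tree decomposition; so some bag has ≥ 5 vertices and tw(G) ≥ 4. Hence tw(G) = 4 exactly.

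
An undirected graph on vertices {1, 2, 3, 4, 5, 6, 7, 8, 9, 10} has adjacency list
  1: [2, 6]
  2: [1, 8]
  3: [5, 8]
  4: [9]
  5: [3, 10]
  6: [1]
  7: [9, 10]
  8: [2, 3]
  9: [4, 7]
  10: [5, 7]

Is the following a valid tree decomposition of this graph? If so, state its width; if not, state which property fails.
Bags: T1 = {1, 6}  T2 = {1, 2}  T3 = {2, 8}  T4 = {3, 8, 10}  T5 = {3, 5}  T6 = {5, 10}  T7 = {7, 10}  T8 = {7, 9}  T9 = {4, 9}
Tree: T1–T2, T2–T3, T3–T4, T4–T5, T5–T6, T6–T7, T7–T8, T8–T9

A tree decomposition must satisfy three properties: every vertex lies in some bag; for every edge, both endpoints lie together in some bag; and for every vertex, the bags containing it form a connected subtree. Here bags containing vertex 10 are not connected in the tree, so the decomposition is invalid.

No — bags containing vertex 10 are not connected in the tree.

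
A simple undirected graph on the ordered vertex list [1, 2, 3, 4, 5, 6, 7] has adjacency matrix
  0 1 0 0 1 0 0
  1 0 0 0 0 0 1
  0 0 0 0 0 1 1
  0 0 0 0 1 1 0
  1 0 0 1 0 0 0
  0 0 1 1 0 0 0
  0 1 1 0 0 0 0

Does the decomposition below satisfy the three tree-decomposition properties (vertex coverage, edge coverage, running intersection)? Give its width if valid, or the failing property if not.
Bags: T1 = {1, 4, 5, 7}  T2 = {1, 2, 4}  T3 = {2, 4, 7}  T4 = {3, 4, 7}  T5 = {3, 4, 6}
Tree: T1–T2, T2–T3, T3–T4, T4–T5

No — bags containing vertex 7 are not connected in the tree.

A tree decomposition must satisfy three properties: every vertex lies in some bag; for every edge, both endpoints lie together in some bag; and for every vertex, the bags containing it form a connected subtree. Here bags containing vertex 7 are not connected in the tree, so the decomposition is invalid.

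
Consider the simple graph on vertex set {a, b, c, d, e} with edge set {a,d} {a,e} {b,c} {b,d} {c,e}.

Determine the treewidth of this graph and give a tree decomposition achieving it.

Every bag has size at most 3, so the width is 3 − 1 = 2 and tw(G) ≤ 2. The edges c–b–d–a–e–c form a cycle, so G is not a tree and its treewidth is at least 2. Therefore the treewidth is 2.

Treewidth 2.
Bags: B1 = {b, c, d}  B2 = {a, c, d}  B3 = {a, c, e}
Tree: B1–B2, B2–B3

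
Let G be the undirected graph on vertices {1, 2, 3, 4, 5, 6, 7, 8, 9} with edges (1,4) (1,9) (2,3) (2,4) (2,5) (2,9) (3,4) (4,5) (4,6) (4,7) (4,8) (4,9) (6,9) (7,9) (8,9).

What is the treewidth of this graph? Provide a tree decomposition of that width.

Treewidth 2.
One optimal decomposition is:
Bags: B1 = {2, 4, 9}  B2 = {2, 4, 5}  B3 = {4, 7, 9}  B4 = {1, 4, 9}  B5 = {4, 6, 9}  B6 = {4, 8, 9}  B7 = {2, 3, 4}
Tree: B1–B2, B1–B3, B3–B4, B3–B5, B5–B6, B2–B7

The largest bag has 3 vertices, giving width 2; this decomposition certifies tw(G) ≤ 2. On the other hand G contains the 3-clique {1, 4, 9}. A clique must lie in a single bag of any decomposition, so no decomposition can have width below 2. Therefore the treewidth is 2.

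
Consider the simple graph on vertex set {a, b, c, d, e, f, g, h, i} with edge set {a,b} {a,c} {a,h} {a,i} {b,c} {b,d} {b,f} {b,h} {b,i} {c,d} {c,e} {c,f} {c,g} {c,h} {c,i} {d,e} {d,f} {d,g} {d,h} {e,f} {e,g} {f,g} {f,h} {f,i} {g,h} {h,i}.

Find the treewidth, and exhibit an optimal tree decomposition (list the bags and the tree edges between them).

Treewidth 4.
Bags: B1 = {b, c, d, f, h}  B2 = {c, d, f, g, h}  B3 = {b, c, f, h, i}  B4 = {c, d, e, f, g}  B5 = {a, b, c, h, i}
Tree: B1–B2, B1–B3, B2–B4, B3–B5

Every bag has size at most 5, so the width is 5 − 1 = 4 and tw(G) ≤ 4. For the lower bound, the 5 vertices {a, b, c, h, i} are pairwise adjacent, and any tree decomposition puts a clique entirely inside one bag — forcing width ≥ 4. Therefore the treewidth is 4.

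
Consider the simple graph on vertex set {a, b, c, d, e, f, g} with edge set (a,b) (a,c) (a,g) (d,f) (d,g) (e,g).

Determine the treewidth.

1

A width-1 tree decomposition is:
Bags: B1 = {a, b}  B2 = {a, g}  B3 = {d, g}  B4 = {d, f}  B5 = {a, c}  B6 = {e, g}
Tree: B1–B2, B2–B3, B3–B4, B1–B5, B2–B6
Each bag holds 2 vertices, so the decomposition has width 1, which upper-bounds the treewidth. Since G has at least one edge (e.g. a–b), it is not an edgeless graph, so tw(G) ≥ 1. The upper and lower bounds meet at 1, so that is the treewidth.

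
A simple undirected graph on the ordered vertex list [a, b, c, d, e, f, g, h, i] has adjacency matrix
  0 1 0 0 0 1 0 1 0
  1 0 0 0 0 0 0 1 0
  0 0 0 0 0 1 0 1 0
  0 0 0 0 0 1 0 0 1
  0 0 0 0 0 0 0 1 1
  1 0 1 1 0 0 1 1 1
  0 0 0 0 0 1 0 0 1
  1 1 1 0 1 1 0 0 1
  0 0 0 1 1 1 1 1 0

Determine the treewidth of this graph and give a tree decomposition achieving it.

Each bag holds 3 vertices, so the decomposition has width 2, which upper-bounds the treewidth. For the lower bound, the 3 vertices {e, h, i} are pairwise adjacent, and any tree decomposition puts a clique entirely inside one bag — forcing width ≥ 2. The upper and lower bounds meet at 2, so that is the treewidth.

Treewidth 2.
One optimal decomposition is:
Bags: B1 = {f, g, i}  B2 = {f, h, i}  B3 = {a, f, h}  B4 = {c, f, h}  B5 = {e, h, i}  B6 = {d, f, i}  B7 = {a, b, h}
Tree: B1–B2, B2–B3, B3–B4, B2–B5, B2–B6, B3–B7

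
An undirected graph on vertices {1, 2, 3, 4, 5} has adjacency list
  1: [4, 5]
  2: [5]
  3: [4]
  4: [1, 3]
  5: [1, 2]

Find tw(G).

A width-1 tree decomposition is:
Bags: B1 = {2, 5}  B2 = {1, 5}  B3 = {1, 4}  B4 = {3, 4}
Tree: B1–B2, B2–B3, B3–B4
Each bag holds 2 vertices, so the decomposition has width 1, which upper-bounds the treewidth. G has an edge, so its treewidth is at least 1. Hence tw(G) = 1 exactly.

1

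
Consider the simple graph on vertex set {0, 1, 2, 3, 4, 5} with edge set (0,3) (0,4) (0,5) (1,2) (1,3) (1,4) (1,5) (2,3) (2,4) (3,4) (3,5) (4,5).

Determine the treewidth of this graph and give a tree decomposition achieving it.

Each bag holds 4 vertices, so the decomposition has width 3, which upper-bounds the treewidth. For the lower bound, the 4 vertices {0, 3, 4, 5} are pairwise adjacent, and any tree decomposition puts a clique entirely inside one bag — forcing width ≥ 3. Combining the bounds, tw(G) = 3.

Treewidth 3.
One such decomposition:
Bags: B1 = {1, 2, 3, 4}  B2 = {1, 3, 4, 5}  B3 = {0, 3, 4, 5}
Tree: B1–B2, B2–B3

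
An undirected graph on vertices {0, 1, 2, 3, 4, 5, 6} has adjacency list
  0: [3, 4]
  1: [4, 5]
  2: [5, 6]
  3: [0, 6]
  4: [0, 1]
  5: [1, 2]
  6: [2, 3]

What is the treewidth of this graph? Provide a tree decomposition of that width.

The largest bag has 3 vertices, giving width 2; this decomposition certifies tw(G) ≤ 2. The edges 3–6–2–5–1–4–0–3 form a cycle, so G is not a tree and its treewidth is at least 2. Hence tw(G) = 2 exactly.

Treewidth 2.
One optimal decomposition is:
Bags: B1 = {2, 3, 6}  B2 = {2, 3, 5}  B3 = {1, 3, 5}  B4 = {1, 3, 4}  B5 = {0, 3, 4}
Tree: B1–B2, B2–B3, B3–B4, B4–B5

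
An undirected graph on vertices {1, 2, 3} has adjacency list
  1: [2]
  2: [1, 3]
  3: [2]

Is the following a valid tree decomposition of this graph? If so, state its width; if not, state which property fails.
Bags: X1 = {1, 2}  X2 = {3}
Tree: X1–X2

A tree decomposition must satisfy three properties: every vertex lies in some bag; for every edge, both endpoints lie together in some bag; and for every vertex, the bags containing it form a connected subtree. Here edge (2,3) lies in no bag, so the decomposition is invalid.

No — edge (2,3) lies in no bag.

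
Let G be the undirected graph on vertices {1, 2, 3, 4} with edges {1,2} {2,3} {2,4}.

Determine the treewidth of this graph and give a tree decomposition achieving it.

Treewidth 1.
One such decomposition:
Bags: B1 = {2, 4}  B2 = {2, 3}  B3 = {1, 2}
Tree: B1–B2, B1–B3

Each bag holds 2 vertices, so the decomposition has width 1, which upper-bounds the treewidth. Any graph with an edge has treewidth ≥ 1, and G has the edge 2–4. Combining the bounds, tw(G) = 1.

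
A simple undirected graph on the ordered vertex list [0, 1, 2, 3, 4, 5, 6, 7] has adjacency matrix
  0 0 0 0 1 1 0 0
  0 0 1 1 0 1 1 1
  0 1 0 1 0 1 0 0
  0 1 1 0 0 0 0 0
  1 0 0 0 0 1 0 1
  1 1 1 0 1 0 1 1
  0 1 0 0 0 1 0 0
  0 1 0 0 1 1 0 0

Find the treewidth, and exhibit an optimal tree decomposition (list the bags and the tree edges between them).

The largest bag has 3 vertices, giving width 2; this decomposition certifies tw(G) ≤ 2. For the lower bound, the 3 vertices {1, 2, 3} are pairwise adjacent, and any tree decomposition puts a clique entirely inside one bag — forcing width ≥ 2. Hence tw(G) = 2 exactly.

Treewidth 2.
One such decomposition:
Bags: B1 = {1, 2, 5}  B2 = {1, 5, 7}  B3 = {4, 5, 7}  B4 = {0, 4, 5}  B5 = {1, 5, 6}  B6 = {1, 2, 3}
Tree: B1–B2, B2–B3, B3–B4, B2–B5, B1–B6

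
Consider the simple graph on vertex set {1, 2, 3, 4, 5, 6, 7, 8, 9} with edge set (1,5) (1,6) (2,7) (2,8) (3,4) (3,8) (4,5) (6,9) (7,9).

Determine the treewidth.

2

A width-2 tree decomposition is:
Bags: B1 = {3, 4, 8}  B2 = {4, 5, 8}  B3 = {1, 5, 8}  B4 = {1, 6, 8}  B5 = {6, 8, 9}  B6 = {7, 8, 9}  B7 = {2, 7, 8}
Tree: B1–B2, B2–B3, B3–B4, B4–B5, B5–B6, B6–B7
Every bag has size at most 3, so the width is 3 − 1 = 2 and tw(G) ≤ 2. The edges 8–3–4–5–1–6–9–7–2–8 form a cycle, so G is not a tree and its treewidth is at least 2. Combining the bounds, tw(G) = 2.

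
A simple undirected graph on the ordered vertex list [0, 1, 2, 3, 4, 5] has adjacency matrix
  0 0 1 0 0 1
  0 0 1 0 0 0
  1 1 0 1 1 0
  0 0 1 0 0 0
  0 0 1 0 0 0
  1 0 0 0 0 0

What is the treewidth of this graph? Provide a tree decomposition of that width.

Every bag has size at most 2, so the width is 2 − 1 = 1 and tw(G) ≤ 1. Since G has at least one edge (e.g. 5–0), it is not an edgeless graph, so tw(G) ≥ 1. Hence tw(G) = 1 exactly.

Treewidth 1.
One optimal decomposition is:
Bags: B1 = {0, 5}  B2 = {0, 2}  B3 = {1, 2}  B4 = {2, 3}  B5 = {2, 4}
Tree: B1–B2, B2–B3, B3–B4, B4–B5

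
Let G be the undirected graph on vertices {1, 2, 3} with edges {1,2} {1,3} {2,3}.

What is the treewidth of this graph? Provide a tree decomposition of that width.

Treewidth 2.
Bags: B1 = {1, 2, 3}
Tree: (single bag)

With just one bag of size 3, the width is 3 − 1 = 2, so tw(G) ≤ 2. For the lower bound, the 3 vertices {1, 2, 3} are pairwise adjacent, and any tree decomposition puts a clique entirely inside one bag — forcing width ≥ 2. Combining the bounds, tw(G) = 2.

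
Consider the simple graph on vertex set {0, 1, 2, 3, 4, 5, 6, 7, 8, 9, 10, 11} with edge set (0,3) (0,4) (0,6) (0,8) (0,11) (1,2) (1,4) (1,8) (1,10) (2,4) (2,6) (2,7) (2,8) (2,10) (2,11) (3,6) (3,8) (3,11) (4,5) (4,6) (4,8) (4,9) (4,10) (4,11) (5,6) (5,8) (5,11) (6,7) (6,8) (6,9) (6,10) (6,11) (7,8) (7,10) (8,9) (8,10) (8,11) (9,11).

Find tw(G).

A width-4 tree decomposition is:
Bags: B1 = {2, 4, 6, 8, 11}  B2 = {4, 5, 6, 8, 11}  B3 = {2, 4, 6, 8, 10}  B4 = {0, 4, 6, 8, 11}  B5 = {2, 6, 7, 8, 10}  B6 = {0, 3, 6, 8, 11}  B7 = {1, 2, 4, 8, 10}  B8 = {4, 6, 8, 9, 11}
Tree: B1–B2, B1–B3, B1–B4, B3–B5, B4–B6, B3–B7, B4–B8
Every bag has size at most 5, so the width is 5 − 1 = 4 and tw(G) ≤ 4. Conversely, {1, 2, 4, 8, 10} is a clique of size 5, and the vertices of any clique must share a bag in every tree decomposition; so some bag has ≥ 5 vertices and tw(G) ≥ 4. Combining the bounds, tw(G) = 4.

4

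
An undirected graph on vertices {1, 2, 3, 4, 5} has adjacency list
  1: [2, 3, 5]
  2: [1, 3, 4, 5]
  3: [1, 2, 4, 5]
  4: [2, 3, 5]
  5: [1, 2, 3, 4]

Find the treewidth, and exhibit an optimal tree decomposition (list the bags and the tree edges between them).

Treewidth 3.
One optimal decomposition is:
Bags: B1 = {1, 2, 3, 5}  B2 = {2, 3, 4, 5}
Tree: B1–B2

Each bag holds 4 vertices, so the decomposition has width 3, which upper-bounds the treewidth. Conversely, {1, 2, 3, 5} is a clique of size 4, and the vertices of any clique must share a bag in every tree decomposition; so some bag has ≥ 4 vertices and tw(G) ≥ 3. Combining the bounds, tw(G) = 3.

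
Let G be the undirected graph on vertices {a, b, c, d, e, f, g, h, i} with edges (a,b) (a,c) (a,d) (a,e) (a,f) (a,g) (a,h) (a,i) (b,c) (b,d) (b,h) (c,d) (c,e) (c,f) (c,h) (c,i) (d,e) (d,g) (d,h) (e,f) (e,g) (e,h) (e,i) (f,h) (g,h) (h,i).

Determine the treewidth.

A width-4 tree decomposition is:
Bags: B1 = {a, c, e, h, i}  B2 = {a, c, d, e, h}  B3 = {a, c, e, f, h}  B4 = {a, d, e, g, h}  B5 = {a, b, c, d, h}
Tree: B1–B2, B1–B3, B2–B4, B2–B5
The largest bag has 5 vertices, giving width 4; this decomposition certifies tw(G) ≤ 4. Conversely, {a, d, e, g, h} is a clique of size 5, and the vertices of any clique must share a bag in every tree decomposition; so some bag has ≥ 5 vertices and tw(G) ≥ 4. Therefore the treewidth is 4.

4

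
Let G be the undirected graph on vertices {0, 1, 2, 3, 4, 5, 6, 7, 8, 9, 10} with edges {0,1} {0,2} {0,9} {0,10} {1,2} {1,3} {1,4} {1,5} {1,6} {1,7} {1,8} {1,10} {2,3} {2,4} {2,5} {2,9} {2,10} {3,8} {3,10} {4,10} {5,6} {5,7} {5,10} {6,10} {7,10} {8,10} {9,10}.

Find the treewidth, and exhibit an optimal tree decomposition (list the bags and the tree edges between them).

Treewidth 3.
Bags: B1 = {1, 2, 4, 10}  B2 = {1, 2, 3, 10}  B3 = {1, 2, 5, 10}  B4 = {0, 1, 2, 10}  B5 = {0, 2, 9, 10}  B6 = {1, 5, 6, 10}  B7 = {1, 3, 8, 10}  B8 = {1, 5, 7, 10}
Tree: B1–B2, B2–B3, B3–B4, B4–B5, B3–B6, B2–B7, B3–B8

Each bag holds 4 vertices, so the decomposition has width 3, which upper-bounds the treewidth. Conversely, {1, 3, 8, 10} is a clique of size 4, and the vertices of any clique must share a bag in every tree decomposition; so some bag has ≥ 4 vertices and tw(G) ≥ 3. Combining the bounds, tw(G) = 3.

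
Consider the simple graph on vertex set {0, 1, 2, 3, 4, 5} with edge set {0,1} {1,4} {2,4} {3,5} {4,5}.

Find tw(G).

1

A width-1 tree decomposition is:
Bags: B1 = {2, 4}  B2 = {1, 4}  B3 = {0, 1}  B4 = {4, 5}  B5 = {3, 5}
Tree: B1–B2, B2–B3, B2–B4, B4–B5
Every bag has size at most 2, so the width is 2 − 1 = 1 and tw(G) ≤ 1. Any graph with an edge has treewidth ≥ 1, and G has the edge 2–4. Therefore the treewidth is 1.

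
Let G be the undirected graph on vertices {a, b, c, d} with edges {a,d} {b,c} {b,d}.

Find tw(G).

A width-1 tree decomposition is:
Bags: B1 = {a, d}  B2 = {b, d}  B3 = {b, c}
Tree: B1–B2, B2–B3
Every bag has size at most 2, so the width is 2 − 1 = 1 and tw(G) ≤ 1. Since G has at least one edge (e.g. a–d), it is not an edgeless graph, so tw(G) ≥ 1. Therefore the treewidth is 1.

1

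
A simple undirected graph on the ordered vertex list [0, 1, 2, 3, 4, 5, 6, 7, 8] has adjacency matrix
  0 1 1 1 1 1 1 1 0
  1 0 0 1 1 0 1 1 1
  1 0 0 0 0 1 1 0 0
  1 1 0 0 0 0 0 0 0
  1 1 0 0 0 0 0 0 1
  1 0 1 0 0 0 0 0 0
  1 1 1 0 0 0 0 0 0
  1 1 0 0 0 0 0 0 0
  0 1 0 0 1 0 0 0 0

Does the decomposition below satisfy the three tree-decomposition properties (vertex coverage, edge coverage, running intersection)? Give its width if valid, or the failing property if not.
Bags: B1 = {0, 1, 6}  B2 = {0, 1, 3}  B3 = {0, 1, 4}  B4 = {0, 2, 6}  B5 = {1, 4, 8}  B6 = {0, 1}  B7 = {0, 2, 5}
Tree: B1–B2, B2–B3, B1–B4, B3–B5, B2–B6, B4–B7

A tree decomposition must satisfy three properties: every vertex lies in some bag; for every edge, both endpoints lie together in some bag; and for every vertex, the bags containing it form a connected subtree. Here vertex 7 appears in no bag, so the decomposition is invalid.

No — vertex 7 appears in no bag.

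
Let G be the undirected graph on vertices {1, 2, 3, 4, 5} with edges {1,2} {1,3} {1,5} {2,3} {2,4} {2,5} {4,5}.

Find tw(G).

2

A width-2 tree decomposition is:
Bags: B1 = {2, 4, 5}  B2 = {1, 2, 5}  B3 = {1, 2, 3}
Tree: B1–B2, B2–B3
The largest bag has 3 vertices, giving width 2; this decomposition certifies tw(G) ≤ 2. Conversely, {1, 2, 3} is a clique of size 3, and the vertices of any clique must share a bag in every tree decomposition; so some bag has ≥ 3 vertices and tw(G) ≥ 2. Therefore the treewidth is 2.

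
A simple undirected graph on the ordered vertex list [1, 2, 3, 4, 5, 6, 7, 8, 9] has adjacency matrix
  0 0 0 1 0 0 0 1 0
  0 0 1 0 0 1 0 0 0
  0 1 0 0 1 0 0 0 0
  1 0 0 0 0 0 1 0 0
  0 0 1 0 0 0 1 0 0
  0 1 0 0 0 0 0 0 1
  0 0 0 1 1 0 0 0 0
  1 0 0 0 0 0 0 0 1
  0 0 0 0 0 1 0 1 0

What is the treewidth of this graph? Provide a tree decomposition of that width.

Treewidth 2.
Bags: B1 = {2, 3, 5}  B2 = {2, 5, 7}  B3 = {2, 4, 7}  B4 = {1, 2, 4}  B5 = {1, 2, 8}  B6 = {2, 8, 9}  B7 = {2, 6, 9}
Tree: B1–B2, B2–B3, B3–B4, B4–B5, B5–B6, B6–B7

Every bag has size at most 3, so the width is 3 − 1 = 2 and tw(G) ≤ 2. For the lower bound, G contains the cycle 2–3–5–7–4–1–8–9–6–2, so G is not a forest; only forests have treewidth ≤ 1, hence tw(G) ≥ 2. Hence tw(G) = 2 exactly.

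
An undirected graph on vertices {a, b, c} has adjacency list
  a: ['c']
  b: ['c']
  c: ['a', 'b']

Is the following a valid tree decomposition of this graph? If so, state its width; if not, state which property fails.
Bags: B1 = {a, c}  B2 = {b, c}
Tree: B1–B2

Yes; width 1.

Every vertex of G appears in some bag (union = {a, b, c}); every edge is covered by a bag; and for each vertex v the set of bags containing v is connected in the bag tree. The decomposition is therefore valid. The largest bag has 2 vertices, so the width is 1.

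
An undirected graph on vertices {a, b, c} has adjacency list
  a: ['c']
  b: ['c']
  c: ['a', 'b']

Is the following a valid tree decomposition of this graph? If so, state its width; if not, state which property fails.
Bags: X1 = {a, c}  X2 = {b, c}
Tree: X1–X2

Yes; width 1.

Vertex coverage: the bags together contain {a, b, c}, the full vertex set. Edge coverage: each edge of G has both endpoints in at least one bag. Running intersection: for every vertex, the bags containing it form a connected subtree. All three properties hold, so this is a valid tree decomposition of width max|bag| − 1 = 1, and hence tw(G) ≤ 1.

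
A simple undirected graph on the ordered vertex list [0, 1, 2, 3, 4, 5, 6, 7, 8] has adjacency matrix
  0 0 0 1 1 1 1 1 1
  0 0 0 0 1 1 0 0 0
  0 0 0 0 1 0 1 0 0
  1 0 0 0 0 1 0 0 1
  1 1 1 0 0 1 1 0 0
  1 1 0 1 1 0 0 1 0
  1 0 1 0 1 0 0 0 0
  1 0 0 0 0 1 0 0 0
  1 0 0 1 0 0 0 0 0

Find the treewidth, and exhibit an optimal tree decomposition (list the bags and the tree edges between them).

Treewidth 2.
One such decomposition:
Bags: B1 = {1, 4, 5}  B2 = {0, 4, 5}  B3 = {0, 3, 5}  B4 = {0, 3, 8}  B5 = {0, 5, 7}  B6 = {0, 4, 6}  B7 = {2, 4, 6}
Tree: B1–B2, B2–B3, B3–B4, B2–B5, B2–B6, B6–B7

The largest bag has 3 vertices, giving width 2; this decomposition certifies tw(G) ≤ 2. On the other hand G contains the 3-clique {0, 3, 8}. A clique must lie in a single bag of any decomposition, so no decomposition can have width below 2. Combining the bounds, tw(G) = 2.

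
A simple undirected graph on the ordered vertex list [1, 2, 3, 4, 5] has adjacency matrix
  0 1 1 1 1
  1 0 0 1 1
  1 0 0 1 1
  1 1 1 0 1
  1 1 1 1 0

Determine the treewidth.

3

A width-3 tree decomposition is:
Bags: B1 = {1, 2, 4, 5}  B2 = {1, 3, 4, 5}
Tree: B1–B2
The largest bag has 4 vertices, giving width 3; this decomposition certifies tw(G) ≤ 3. On the other hand G contains the 4-clique {1, 2, 4, 5}. A clique must lie in a single bag of any decomposition, so no decomposition can have width below 3. Combining the bounds, tw(G) = 3.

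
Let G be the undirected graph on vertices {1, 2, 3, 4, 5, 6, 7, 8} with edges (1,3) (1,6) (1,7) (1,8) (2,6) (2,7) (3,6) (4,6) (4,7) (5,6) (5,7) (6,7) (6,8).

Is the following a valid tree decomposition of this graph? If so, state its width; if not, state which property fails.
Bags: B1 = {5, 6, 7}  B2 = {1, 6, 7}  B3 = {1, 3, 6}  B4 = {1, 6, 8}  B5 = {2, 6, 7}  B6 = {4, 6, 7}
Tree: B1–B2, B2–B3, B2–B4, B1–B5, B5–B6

Yes; width 2.

Checking the three conditions: (i) the bags cover all of {1, 2, 3, 4, 5, 6, 7, 8}; (ii) for each edge, some bag contains both endpoints; (iii) the bags containing any fixed vertex form a subtree. All hold, so the decomposition is valid with width 3 − 1 = 2.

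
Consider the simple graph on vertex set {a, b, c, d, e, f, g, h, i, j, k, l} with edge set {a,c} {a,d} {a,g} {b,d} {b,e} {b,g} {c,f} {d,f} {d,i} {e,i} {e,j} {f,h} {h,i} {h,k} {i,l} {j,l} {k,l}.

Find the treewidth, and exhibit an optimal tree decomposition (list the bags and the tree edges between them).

Each bag holds 4 vertices, so the decomposition has width 3, which upper-bounds the treewidth. For the lower bound: the 4 vertex sets {a,c,g}, {f}, {d}, {b,e,h,i} are disjoint, each induces a connected subgraph, and every pair is joined by at least one edge of G. Contracting each set to a single vertex therefore yields K_{4} as a minor, and since treewidth is minor-monotone, tw(G) ≥ tw(K_{4}) = 3. Combining the bounds, tw(G) = 3.

Treewidth 3.
One optimal decomposition is:
Bags: B1 = {a, c, f, g}  B2 = {a, d, f, g}  B3 = {b, d, f, g}  B4 = {b, d, f, h}  B5 = {b, d, h, i}  B6 = {b, e, h, i}  B7 = {e, h, i, k}  B8 = {e, i, k, l}  B9 = {e, j, k, l}
Tree: B1–B2, B2–B3, B3–B4, B4–B5, B5–B6, B6–B7, B7–B8, B8–B9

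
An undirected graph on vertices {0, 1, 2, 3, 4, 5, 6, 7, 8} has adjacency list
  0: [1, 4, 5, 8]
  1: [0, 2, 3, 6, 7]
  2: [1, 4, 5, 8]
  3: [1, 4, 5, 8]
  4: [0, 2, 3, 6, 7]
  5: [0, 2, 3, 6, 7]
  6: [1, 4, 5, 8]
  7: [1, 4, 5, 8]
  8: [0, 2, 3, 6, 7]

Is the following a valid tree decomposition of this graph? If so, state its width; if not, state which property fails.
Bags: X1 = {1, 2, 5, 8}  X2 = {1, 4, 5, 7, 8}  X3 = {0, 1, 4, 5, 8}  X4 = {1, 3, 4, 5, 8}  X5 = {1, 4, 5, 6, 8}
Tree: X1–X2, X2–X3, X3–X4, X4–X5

A tree decomposition must satisfy three properties: every vertex lies in some bag; for every edge, both endpoints lie together in some bag; and for every vertex, the bags containing it form a connected subtree. Here edge (4,2) lies in no bag, so the decomposition is invalid.

No — edge (4,2) lies in no bag.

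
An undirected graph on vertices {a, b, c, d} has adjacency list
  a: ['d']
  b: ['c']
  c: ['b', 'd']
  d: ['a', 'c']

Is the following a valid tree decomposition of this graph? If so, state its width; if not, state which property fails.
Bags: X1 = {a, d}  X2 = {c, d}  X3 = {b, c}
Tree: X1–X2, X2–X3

Every vertex of G appears in some bag (union = {a, b, c, d}); every edge is covered by a bag; and for each vertex v the set of bags containing v is connected in the bag tree. The decomposition is therefore valid. The largest bag has 2 vertices, so the width is 1.

Yes; width 1.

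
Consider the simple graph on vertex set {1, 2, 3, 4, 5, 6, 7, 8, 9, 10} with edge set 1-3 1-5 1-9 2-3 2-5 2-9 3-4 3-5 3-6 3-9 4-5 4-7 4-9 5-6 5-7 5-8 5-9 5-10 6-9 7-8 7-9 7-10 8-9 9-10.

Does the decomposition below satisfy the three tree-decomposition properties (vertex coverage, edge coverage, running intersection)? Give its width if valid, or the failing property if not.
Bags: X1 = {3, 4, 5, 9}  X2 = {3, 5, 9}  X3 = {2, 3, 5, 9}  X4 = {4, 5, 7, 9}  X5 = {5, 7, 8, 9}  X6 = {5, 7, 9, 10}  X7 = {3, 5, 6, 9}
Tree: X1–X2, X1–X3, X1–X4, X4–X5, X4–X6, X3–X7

A tree decomposition must satisfy three properties: every vertex lies in some bag; for every edge, both endpoints lie together in some bag; and for every vertex, the bags containing it form a connected subtree. Here vertex 1 appears in no bag, so the decomposition is invalid.

No — vertex 1 appears in no bag.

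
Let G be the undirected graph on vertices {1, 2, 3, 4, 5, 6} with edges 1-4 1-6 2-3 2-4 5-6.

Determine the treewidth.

A width-1 tree decomposition is:
Bags: B1 = {2, 3}  B2 = {2, 4}  B3 = {1, 4}  B4 = {1, 6}  B5 = {5, 6}
Tree: B1–B2, B2–B3, B3–B4, B4–B5
Each bag holds 2 vertices, so the decomposition has width 1, which upper-bounds the treewidth. G has an edge, so its treewidth is at least 1. Therefore the treewidth is 1.

1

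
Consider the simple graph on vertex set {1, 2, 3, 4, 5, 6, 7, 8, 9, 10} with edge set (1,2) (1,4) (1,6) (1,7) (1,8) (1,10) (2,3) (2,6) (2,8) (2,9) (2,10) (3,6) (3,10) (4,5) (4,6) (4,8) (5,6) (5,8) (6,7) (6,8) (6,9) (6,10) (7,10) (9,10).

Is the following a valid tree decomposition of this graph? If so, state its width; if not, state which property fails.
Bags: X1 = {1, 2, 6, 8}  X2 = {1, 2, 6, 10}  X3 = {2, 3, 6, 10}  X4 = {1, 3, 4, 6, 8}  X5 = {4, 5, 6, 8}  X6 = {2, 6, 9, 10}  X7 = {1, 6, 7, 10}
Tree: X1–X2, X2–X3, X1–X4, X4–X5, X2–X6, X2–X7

A tree decomposition must satisfy three properties: every vertex lies in some bag; for every edge, both endpoints lie together in some bag; and for every vertex, the bags containing it form a connected subtree. Here bags containing vertex 3 are not connected in the tree, so the decomposition is invalid.

No — bags containing vertex 3 are not connected in the tree.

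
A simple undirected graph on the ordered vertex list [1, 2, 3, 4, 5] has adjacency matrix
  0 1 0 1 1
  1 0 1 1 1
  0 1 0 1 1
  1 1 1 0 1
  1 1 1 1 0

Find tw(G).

3

A width-3 tree decomposition is:
Bags: B1 = {1, 2, 4, 5}  B2 = {2, 3, 4, 5}
Tree: B1–B2
Each bag holds 4 vertices, so the decomposition has width 3, which upper-bounds the treewidth. For the lower bound, the 4 vertices {1, 2, 4, 5} are pairwise adjacent, and any tree decomposition puts a clique entirely inside one bag — forcing width ≥ 3. Therefore the treewidth is 3.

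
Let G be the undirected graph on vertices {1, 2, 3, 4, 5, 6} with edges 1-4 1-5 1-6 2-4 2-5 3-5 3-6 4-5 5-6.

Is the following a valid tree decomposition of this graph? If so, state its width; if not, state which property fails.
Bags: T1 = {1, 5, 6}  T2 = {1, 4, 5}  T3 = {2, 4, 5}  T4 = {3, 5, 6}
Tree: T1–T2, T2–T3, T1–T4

Checking the three conditions: (i) the bags cover all of {1, 2, 3, 4, 5, 6}; (ii) for each edge, some bag contains both endpoints; (iii) the bags containing any fixed vertex form a subtree. All hold, so the decomposition is valid with width 3 − 1 = 2.

Yes; width 2.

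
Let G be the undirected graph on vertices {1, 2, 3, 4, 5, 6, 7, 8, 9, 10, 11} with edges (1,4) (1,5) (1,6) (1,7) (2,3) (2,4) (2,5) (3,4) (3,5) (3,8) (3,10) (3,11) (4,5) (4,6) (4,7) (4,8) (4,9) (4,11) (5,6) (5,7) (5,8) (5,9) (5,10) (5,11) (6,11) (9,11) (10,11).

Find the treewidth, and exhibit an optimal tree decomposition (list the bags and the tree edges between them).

The largest bag has 4 vertices, giving width 3; this decomposition certifies tw(G) ≤ 3. On the other hand G contains the 4-clique {3, 5, 10, 11}. A clique must lie in a single bag of any decomposition, so no decomposition can have width below 3. Combining the bounds, tw(G) = 3.

Treewidth 3.
One such decomposition:
Bags: B1 = {4, 5, 9, 11}  B2 = {3, 4, 5, 11}  B3 = {2, 3, 4, 5}  B4 = {4, 5, 6, 11}  B5 = {1, 4, 5, 6}  B6 = {1, 4, 5, 7}  B7 = {3, 5, 10, 11}  B8 = {3, 4, 5, 8}
Tree: B1–B2, B2–B3, B1–B4, B4–B5, B5–B6, B2–B7, B3–B8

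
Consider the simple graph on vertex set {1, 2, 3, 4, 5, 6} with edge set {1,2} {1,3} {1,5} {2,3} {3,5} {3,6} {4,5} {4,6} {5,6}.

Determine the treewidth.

A width-2 tree decomposition is:
Bags: B1 = {1, 3, 5}  B2 = {1, 2, 3}  B3 = {3, 5, 6}  B4 = {4, 5, 6}
Tree: B1–B2, B1–B3, B3–B4
Every bag has size at most 3, so the width is 3 − 1 = 2 and tw(G) ≤ 2. For the lower bound, the 3 vertices {1, 2, 3} are pairwise adjacent, and any tree decomposition puts a clique entirely inside one bag — forcing width ≥ 2. Hence tw(G) = 2 exactly.

2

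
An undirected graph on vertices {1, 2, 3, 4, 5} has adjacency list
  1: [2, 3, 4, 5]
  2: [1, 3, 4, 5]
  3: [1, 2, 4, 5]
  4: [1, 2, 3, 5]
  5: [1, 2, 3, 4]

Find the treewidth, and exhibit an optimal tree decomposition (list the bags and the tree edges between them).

A single bag containing all 5 vertices is trivially a valid decomposition of width 4. For the lower bound, the 5 vertices {1, 2, 3, 4, 5} are pairwise adjacent, and any tree decomposition puts a clique entirely inside one bag — forcing width ≥ 4. Hence tw(G) = 4 exactly.

Treewidth 4.
Bags: B1 = {1, 2, 3, 4, 5}
Tree: (single bag)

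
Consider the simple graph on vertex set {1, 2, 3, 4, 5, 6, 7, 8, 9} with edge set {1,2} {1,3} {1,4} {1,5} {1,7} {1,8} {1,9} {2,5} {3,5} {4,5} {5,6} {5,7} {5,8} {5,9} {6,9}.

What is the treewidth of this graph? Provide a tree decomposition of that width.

Treewidth 2.
One such decomposition:
Bags: B1 = {1, 5, 9}  B2 = {1, 5, 8}  B3 = {1, 2, 5}  B4 = {1, 4, 5}  B5 = {1, 5, 7}  B6 = {1, 3, 5}  B7 = {5, 6, 9}
Tree: B1–B2, B2–B3, B3–B4, B3–B5, B1–B6, B1–B7

The largest bag has 3 vertices, giving width 2; this decomposition certifies tw(G) ≤ 2. For the lower bound, the 3 vertices {1, 2, 5} are pairwise adjacent, and any tree decomposition puts a clique entirely inside one bag — forcing width ≥ 2. The upper and lower bounds meet at 2, so that is the treewidth.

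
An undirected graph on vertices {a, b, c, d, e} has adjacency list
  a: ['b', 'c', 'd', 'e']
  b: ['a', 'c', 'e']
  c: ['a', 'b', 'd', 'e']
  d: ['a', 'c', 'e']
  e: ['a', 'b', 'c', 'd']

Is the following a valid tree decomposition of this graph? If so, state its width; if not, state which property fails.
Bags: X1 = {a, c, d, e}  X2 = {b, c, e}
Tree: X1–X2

No — edge (a,b) lies in no bag.

A tree decomposition must satisfy three properties: every vertex lies in some bag; for every edge, both endpoints lie together in some bag; and for every vertex, the bags containing it form a connected subtree. Here edge (a,b) lies in no bag, so the decomposition is invalid.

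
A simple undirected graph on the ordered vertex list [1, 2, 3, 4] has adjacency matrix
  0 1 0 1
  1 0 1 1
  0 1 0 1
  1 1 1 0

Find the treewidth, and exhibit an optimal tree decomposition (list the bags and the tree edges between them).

Treewidth 2.
One such decomposition:
Bags: B1 = {2, 3, 4}  B2 = {1, 2, 4}
Tree: B1–B2

Each bag holds 3 vertices, so the decomposition has width 2, which upper-bounds the treewidth. Conversely, {1, 2, 4} is a clique of size 3, and the vertices of any clique must share a bag in every tree decomposition; so some bag has ≥ 3 vertices and tw(G) ≥ 2. The upper and lower bounds meet at 2, so that is the treewidth.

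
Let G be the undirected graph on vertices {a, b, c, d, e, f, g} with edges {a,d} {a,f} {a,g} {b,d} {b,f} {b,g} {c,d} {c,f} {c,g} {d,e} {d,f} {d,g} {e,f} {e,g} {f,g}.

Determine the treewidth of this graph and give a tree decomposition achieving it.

Treewidth 3.
One such decomposition:
Bags: B1 = {d, e, f, g}  B2 = {b, d, f, g}  B3 = {a, d, f, g}  B4 = {c, d, f, g}
Tree: B1–B2, B2–B3, B3–B4

Each bag holds 4 vertices, so the decomposition has width 3, which upper-bounds the treewidth. Conversely, {d, e, f, g} is a clique of size 4, and the vertices of any clique must share a bag in every tree decomposition; so some bag has ≥ 4 vertices and tw(G) ≥ 3. Hence tw(G) = 3 exactly.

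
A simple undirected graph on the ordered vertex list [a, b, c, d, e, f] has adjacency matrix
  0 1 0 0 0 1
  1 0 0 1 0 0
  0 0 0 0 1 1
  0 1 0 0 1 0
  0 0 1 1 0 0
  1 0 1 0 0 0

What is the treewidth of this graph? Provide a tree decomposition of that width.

Treewidth 2.
One optimal decomposition is:
Bags: B1 = {a, c, f}  B2 = {a, b, c}  B3 = {b, c, d}  B4 = {c, d, e}
Tree: B1–B2, B2–B3, B3–B4

The largest bag has 3 vertices, giving width 2; this decomposition certifies tw(G) ≤ 2. For the lower bound, G contains the cycle c–f–a–b–d–e–c, so G is not a forest; only forests have treewidth ≤ 1, hence tw(G) ≥ 2. The upper and lower bounds meet at 2, so that is the treewidth.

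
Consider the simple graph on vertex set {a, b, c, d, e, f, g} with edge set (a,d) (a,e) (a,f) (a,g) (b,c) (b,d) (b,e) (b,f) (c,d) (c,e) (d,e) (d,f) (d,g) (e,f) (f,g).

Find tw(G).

A width-3 tree decomposition is:
Bags: B1 = {a, d, e, f}  B2 = {b, d, e, f}  B3 = {b, c, d, e}  B4 = {a, d, f, g}
Tree: B1–B2, B2–B3, B1–B4
Each bag holds 4 vertices, so the decomposition has width 3, which upper-bounds the treewidth. Conversely, {b, c, d, e} is a clique of size 4, and the vertices of any clique must share a bag in every tree decomposition; so some bag has ≥ 4 vertices and tw(G) ≥ 3. The upper and lower bounds meet at 3, so that is the treewidth.

3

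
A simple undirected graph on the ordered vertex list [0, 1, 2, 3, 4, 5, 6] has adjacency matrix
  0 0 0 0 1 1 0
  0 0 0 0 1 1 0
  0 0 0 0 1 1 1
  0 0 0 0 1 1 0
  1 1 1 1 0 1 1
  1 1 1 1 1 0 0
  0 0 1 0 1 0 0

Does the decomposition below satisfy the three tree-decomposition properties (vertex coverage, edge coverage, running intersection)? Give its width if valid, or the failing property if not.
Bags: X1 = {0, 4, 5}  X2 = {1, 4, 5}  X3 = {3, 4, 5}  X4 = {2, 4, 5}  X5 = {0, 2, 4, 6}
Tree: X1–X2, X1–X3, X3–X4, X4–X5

A tree decomposition must satisfy three properties: every vertex lies in some bag; for every edge, both endpoints lie together in some bag; and for every vertex, the bags containing it form a connected subtree. Here bags containing vertex 0 are not connected in the tree, so the decomposition is invalid.

No — bags containing vertex 0 are not connected in the tree.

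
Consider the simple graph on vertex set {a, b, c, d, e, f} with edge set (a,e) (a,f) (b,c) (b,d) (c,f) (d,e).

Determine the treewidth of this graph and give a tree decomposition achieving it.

Treewidth 2.
One optimal decomposition is:
Bags: B1 = {a, e, f}  B2 = {d, e, f}  B3 = {b, d, f}  B4 = {b, c, f}
Tree: B1–B2, B2–B3, B3–B4

The largest bag has 3 vertices, giving width 2; this decomposition certifies tw(G) ≤ 2. For the lower bound, G contains the cycle f–a–e–d–b–c–f, so G is not a forest; only forests have treewidth ≤ 1, hence tw(G) ≥ 2. The upper and lower bounds meet at 2, so that is the treewidth.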